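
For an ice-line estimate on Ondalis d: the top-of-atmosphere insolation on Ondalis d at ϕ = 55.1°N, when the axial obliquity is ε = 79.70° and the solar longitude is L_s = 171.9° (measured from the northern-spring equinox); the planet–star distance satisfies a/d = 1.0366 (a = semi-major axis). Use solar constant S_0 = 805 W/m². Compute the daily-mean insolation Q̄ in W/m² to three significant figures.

Solar declination: sin δ = sin ε · sin L_s = sin 79.70° × sin 171.9° = 0.13863, so δ = +7.969°.
cos h₀ = −tan(+55.1°) tan(+7.969°) = -0.2007, h₀ = 1.7728 rad.
Bracket: h₀ sin ϕ sin δ + cos ϕ cos δ sin h₀ = 1.7728×0.82015×0.13863 + 0.57215×0.99034×0.97966 = 0.201563 + 0.555098 = 0.756661.
Inverse-square distance factor (a/d)² = 1.0366² = 1.074540.
Q̄ = (S_0/π) × 1.074540 × [bracket] = (805/π) × 1.074540 × 0.756661 = 208.3 W/m².

Q̄ ≈ 208 W/m²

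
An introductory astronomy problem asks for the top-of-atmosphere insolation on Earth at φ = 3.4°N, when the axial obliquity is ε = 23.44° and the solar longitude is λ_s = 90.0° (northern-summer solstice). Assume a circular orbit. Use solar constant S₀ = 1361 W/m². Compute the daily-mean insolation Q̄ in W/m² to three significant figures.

Solar declination: sin δ = sin ε · sin λ_s = sin 23.44° × sin 90.0° = 0.39779, so δ = +23.440°.
cos H₀ = −tan(+3.4°) tan(+23.440°) = -0.0258, H₀ = 1.5966 rad.
Bracket: H₀ sin φ sin δ + cos φ cos δ sin H₀ = 1.5966×0.05931×0.39779 + 0.99824×0.91748×0.99967 = 0.037668 + 0.915563 = 0.953231.
Q̄ = (S₀/π) × [bracket] = (1361/π) × 0.953231 = 413.0 W/m².

Q̄ ≈ 413 W/m²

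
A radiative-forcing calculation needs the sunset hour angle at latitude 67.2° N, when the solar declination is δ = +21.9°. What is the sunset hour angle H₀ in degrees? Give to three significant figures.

H₀ = 163°

cos H₀ = −tan φ · tan δ = −tan(+67.2°) × tan(+21.900°) = -0.9563, so H₀ = 2.8449 rad = 163.00°.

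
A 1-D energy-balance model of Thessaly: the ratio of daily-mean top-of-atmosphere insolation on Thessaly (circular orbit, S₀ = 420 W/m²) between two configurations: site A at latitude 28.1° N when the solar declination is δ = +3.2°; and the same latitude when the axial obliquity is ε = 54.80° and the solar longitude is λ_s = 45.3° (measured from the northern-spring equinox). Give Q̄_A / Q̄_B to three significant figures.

— Configuration A (φ=+28.1°):
cos H₀ = −tan(+28.1°) tan(+3.200°) = -0.0299, H₀ = 1.6007 rad.
Bracket: H₀ sin φ sin δ + cos φ cos δ sin H₀ = 1.6007×0.47101×0.05582 + 0.88213×0.99844×0.99955 = 0.042085 + 0.880358 = 0.922443.
Q̄ = (S₀/π) × [bracket] = (420/π) × 0.922443 = 123.32 W/m².
— Configuration B (φ=+28.1°):
Solar declination: sin δ = sin ε · sin λ_s = sin 54.80° × sin 45.3° = 0.58083, so δ = +35.509°.
cos H₀ = −tan(+28.1°) tan(+35.509°) = -0.3810, H₀ = 1.9617 rad.
Bracket: H₀ sin φ sin δ + cos φ cos δ sin H₀ = 1.9617×0.47101×0.58083 + 0.88213×0.81403×0.92458 = 0.536675 + 0.663923 = 1.200598.
Q̄ = (S₀/π) × [bracket] = (420/π) × 1.200598 = 160.51 W/m².
Ratio Q̄_A / Q̄_B = 123.32 / 160.51 = 0.7683.

Q̄_A / Q̄_B ≈ 0.768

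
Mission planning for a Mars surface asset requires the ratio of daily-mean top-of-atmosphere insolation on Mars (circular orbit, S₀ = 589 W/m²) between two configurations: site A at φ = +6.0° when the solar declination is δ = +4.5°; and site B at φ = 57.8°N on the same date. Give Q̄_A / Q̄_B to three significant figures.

Q̄_A / Q̄_B ≈ 1.57

— Configuration A (φ=+6.0°):
cos H₀ = −tan(+6.0°) tan(+4.500°) = -0.0083, H₀ = 1.5791 rad.
Bracket: H₀ sin φ sin δ + cos φ cos δ sin H₀ = 1.5791×0.10453×0.07846 + 0.99452×0.99692×0.99997 = 0.012951 + 0.991427 = 1.004378.
Q̄ = (S₀/π) × [bracket] = (589/π) × 1.004378 = 188.31 W/m².
— Configuration B (φ=+57.8°):
cos H₀ = −tan(+57.8°) tan(+4.500°) = -0.1250, H₀ = 1.6961 rad.
Bracket: H₀ sin φ sin δ + cos φ cos δ sin H₀ = 1.6961×0.84619×0.07846 + 0.53288×0.99692×0.99216 = 0.112608 + 0.527074 = 0.639682.
Q̄ = (S₀/π) × [bracket] = (589/π) × 0.639682 = 119.93 W/m².
Ratio Q̄_A / Q̄_B = 188.31 / 119.93 = 1.570.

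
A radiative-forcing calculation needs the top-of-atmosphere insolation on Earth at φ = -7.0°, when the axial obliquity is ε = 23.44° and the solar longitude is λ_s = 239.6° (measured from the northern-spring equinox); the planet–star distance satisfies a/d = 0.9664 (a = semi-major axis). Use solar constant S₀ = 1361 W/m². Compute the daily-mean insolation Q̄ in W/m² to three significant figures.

Solar declination: sin δ = sin ε · sin λ_s = sin 23.44° × sin 239.6° = -0.34310, so δ = -20.066°.
cos H₀ = −tan(-7.0°) tan(-20.066°) = -0.0448, H₀ = 1.6157 rad.
Bracket: H₀ sin φ sin δ + cos φ cos δ sin H₀ = 1.6157×-0.12187×-0.34310 + 0.99255×0.93930×0.99899 = 0.067558 + 0.931361 = 0.998919.
Inverse-square distance factor (a/d)² = 0.9664² = 0.933929.
Q̄ = (S₀/π) × 0.933929 × [bracket] = (1361/π) × 0.933929 × 0.998919 = 404.2 W/m².

Q̄ ≈ 404 W/m²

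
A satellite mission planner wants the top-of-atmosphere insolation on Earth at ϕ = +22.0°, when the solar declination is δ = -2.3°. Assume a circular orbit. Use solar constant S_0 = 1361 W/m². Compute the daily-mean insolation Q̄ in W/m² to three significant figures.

cos h₀ = −tan(+22.0°) tan(-2.300°) = 0.0162, h₀ = 1.5546 rad.
Bracket: h₀ sin ϕ sin δ + cos ϕ cos δ sin h₀ = 1.5546×0.37461×-0.04013 + 0.92718×0.99919×0.99987 = -0.023370 + 0.926309 = 0.902939.
Q̄ = (S_0/π) × [bracket] = (1361/π) × 0.902939 = 391.2 W/m².

Q̄ ≈ 391 W/m²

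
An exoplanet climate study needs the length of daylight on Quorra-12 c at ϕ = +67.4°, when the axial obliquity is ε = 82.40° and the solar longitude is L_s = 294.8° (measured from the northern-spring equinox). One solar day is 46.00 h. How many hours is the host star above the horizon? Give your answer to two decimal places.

Solar declination: sin δ = sin ε · sin L_s = sin 82.40° × sin 294.8° = -0.89980, so δ = -64.132°.
cos h₀ = −tan ϕ · tan δ = 4.9545 ≥ 1, so the host star never rises (polar night) and h₀ = 0.
Daylight = 2h₀/(2π) × 46.00 h = (0.0000/π) × 46.00 = 0.00 h.

0.00 h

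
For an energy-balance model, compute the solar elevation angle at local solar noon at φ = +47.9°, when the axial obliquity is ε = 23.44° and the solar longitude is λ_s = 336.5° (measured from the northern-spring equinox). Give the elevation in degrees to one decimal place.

Solar declination: sin δ = sin ε · sin λ_s = sin 23.44° × sin 336.5° = -0.15862, so δ = -9.127°.
At local noon the hour angle is zero, so the zenith angle equals |φ − δ| = |+47.9° − (-9.127°)| = 57.027°.
Elevation = 90° − 57.027° = 33.0°.

33.0°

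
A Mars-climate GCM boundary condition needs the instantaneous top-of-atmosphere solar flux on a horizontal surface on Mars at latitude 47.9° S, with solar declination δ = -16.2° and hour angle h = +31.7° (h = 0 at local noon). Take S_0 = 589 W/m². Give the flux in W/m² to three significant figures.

cos θ_z = sin ϕ sin δ + cos ϕ cos δ cos h = 0.207005 + 0.547758 = 0.754763.
Flux = S_0 · cos θ_z = 589 × 0.754763 = 444.6 W/m².

445 W/m²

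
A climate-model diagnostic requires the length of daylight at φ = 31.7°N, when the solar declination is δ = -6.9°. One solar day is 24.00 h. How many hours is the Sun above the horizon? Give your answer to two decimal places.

11.43 h

cos H₀ = −tan φ · tan δ = −tan(+31.7°) × tan(-6.900°) = 0.0747, so H₀ = 1.4960 rad = 85.71°.
Daylight = 2H₀/(2π) × 24.00 h = (1.4960/π) × 24.00 = 11.43 h.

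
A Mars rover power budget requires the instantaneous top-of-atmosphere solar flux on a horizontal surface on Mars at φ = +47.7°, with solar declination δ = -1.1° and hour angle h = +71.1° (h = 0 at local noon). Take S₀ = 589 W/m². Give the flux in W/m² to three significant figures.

cos θ_z = sin φ sin δ + cos φ cos δ cos h = -0.014199 + 0.217960 = 0.203761.
Flux = S₀ · cos θ_z = 589 × 0.203761 = 120.0 W/m².

120 W/m²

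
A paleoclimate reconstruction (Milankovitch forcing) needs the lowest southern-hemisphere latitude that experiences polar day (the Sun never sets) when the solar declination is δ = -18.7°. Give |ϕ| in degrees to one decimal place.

|ϕ| = 71.3°

Polar day requires cos h₀ = −tan ϕ tan δ ≤ −1, i.e. tan ϕ tan δ ≥ 1.
The boundary is |tan ϕ| · |tan δ| = 1, so |ϕ| = 90° − |δ| = 90° − 18.7° = 71.3° in the southern hemisphere.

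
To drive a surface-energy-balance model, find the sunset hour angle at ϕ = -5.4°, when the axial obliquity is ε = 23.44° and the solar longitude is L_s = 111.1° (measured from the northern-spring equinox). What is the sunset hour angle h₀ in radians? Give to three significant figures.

Solar declination: sin δ = sin ε · sin L_s = sin 23.44° × sin 111.1° = 0.37112, so δ = +21.785°.
cos h₀ = −tan ϕ · tan δ = −tan(-5.4°) × tan(+21.785°) = 0.0378, so h₀ = 1.5330 rad = 87.83°.

h₀ = 1.53 rad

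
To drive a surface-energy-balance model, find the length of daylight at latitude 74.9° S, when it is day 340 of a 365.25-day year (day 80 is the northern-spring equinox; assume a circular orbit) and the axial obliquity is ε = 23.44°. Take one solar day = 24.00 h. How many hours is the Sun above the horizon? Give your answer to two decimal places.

Solar longitude: λ_s = 360° × (340 − 80)/365.25 = 256.263°.
sin δ = sin 23.44° × sin 256.263° = -0.38641, so δ = -22.731°.
Sunrise equation: cos H₀ = −tan φ · tan δ = -1.5527 ≤ −1, so the Sun never sets (polar day) and H₀ = π.
Daylight = 2H₀/(2π) × 24.00 h = (3.1416/π) × 24.00 = 24.00 h.

24.00 h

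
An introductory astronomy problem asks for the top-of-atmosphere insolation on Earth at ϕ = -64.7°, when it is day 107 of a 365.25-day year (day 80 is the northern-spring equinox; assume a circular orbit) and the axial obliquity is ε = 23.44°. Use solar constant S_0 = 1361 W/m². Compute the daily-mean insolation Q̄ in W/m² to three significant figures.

Solar longitude: L_s = 360° × (107 − 80)/365.25 = 26.612°.
sin δ = sin 23.44° × sin 26.612° = 0.17819, so δ = +10.264°.
cos h₀ = −tan(-64.7°) tan(+10.264°) = 0.3831, h₀ = 1.1777 rad.
Bracket: h₀ sin ϕ sin δ + cos ϕ cos δ sin h₀ = 1.1777×-0.90408×0.17819 + 0.42736×0.98400×0.92371 = -0.189725 + 0.388441 = 0.198716.
Q̄ = (S_0/π) × [bracket] = (1361/π) × 0.198716 = 86.09 W/m².

Q̄ ≈ 86.1 W/m²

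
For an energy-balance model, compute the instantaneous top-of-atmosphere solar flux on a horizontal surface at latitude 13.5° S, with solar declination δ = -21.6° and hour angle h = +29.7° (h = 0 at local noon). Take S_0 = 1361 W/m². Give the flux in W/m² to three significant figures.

1.19e+03 W/m²

cos θ_z = sin ϕ sin δ + cos ϕ cos δ cos h = 0.085937 + 0.785318 = 0.871255.
Flux = S_0 · cos θ_z = 1361 × 0.871255 = 1186 W/m².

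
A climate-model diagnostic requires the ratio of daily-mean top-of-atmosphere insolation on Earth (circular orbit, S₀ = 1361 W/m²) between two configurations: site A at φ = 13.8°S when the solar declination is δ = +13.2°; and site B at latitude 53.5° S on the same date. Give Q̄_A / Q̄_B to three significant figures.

Q̄_A / Q̄_B ≈ 2.69

— Configuration A (φ=-13.8°):
cos H₀ = −tan(-13.8°) tan(+13.200°) = 0.0576, H₀ = 1.5132 rad.
Bracket: H₀ sin φ sin δ + cos φ cos δ sin H₀ = 1.5132×-0.23853×0.22835 + 0.97113×0.97358×0.99834 = -0.082421 + 0.943903 = 0.861482.
Q̄ = (S₀/π) × [bracket] = (1361/π) × 0.861482 = 373.21 W/m².
— Configuration B (φ=-53.5°):
cos H₀ = −tan(-53.5°) tan(+13.200°) = 0.3170, H₀ = 1.2483 rad.
Bracket: H₀ sin φ sin δ + cos φ cos δ sin H₀ = 1.2483×-0.80386×0.22835 + 0.59482×0.97358×0.94843 = -0.229140 + 0.549240 = 0.320100.
Q̄ = (S₀/π) × [bracket] = (1361/π) × 0.320100 = 138.67 W/m².
Ratio Q̄_A / Q̄_B = 373.21 / 138.67 = 2.691.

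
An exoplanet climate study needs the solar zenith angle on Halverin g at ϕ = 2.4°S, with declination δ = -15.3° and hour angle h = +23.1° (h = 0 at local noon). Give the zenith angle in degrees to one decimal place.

cos θ_z = sin ϕ sin δ + cos ϕ cos δ cos h = 0.011050 + 0.886442 = 0.897492.
θ_z = arccos(0.897492) = 26.2°.

θ_z = 26.2°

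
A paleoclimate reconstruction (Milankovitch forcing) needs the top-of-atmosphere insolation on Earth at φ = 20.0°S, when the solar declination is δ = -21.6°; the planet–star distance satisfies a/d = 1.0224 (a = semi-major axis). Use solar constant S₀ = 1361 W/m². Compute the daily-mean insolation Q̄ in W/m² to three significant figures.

Q̄ ≈ 489 W/m²

cos H₀ = −tan(-20.0°) tan(-21.600°) = -0.1441, H₀ = 1.7154 rad.
Bracket: H₀ sin φ sin δ + cos φ cos δ sin H₀ = 1.7154×-0.34202×-0.36812 + 0.93969×0.92978×0.98956 = 0.215976 + 0.864583 = 1.080559.
Inverse-square distance factor (a/d)² = 1.0224² = 1.045302.
Q̄ = (S₀/π) × 1.045302 × [bracket] = (1361/π) × 1.045302 × 1.080559 = 489.3 W/m².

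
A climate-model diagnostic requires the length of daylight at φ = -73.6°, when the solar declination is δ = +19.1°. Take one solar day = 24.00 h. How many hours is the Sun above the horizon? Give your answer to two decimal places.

0.00 h

cos H₀ = −tan φ · tan δ = 1.1766 ≥ 1, so the Sun never rises (polar night) and H₀ = 0.
Daylight = 2H₀/(2π) × 24.00 h = (0.0000/π) × 24.00 = 0.00 h.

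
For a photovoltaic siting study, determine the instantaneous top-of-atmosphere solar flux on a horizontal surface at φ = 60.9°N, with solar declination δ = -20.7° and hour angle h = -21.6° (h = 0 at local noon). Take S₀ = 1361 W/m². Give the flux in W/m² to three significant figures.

cos θ_z = sin φ sin δ + cos φ cos δ cos h = -0.308857 + 0.422992 = 0.114135.
Flux = S₀ · cos θ_z = 1361 × 0.114135 = 155.3 W/m².

155 W/m²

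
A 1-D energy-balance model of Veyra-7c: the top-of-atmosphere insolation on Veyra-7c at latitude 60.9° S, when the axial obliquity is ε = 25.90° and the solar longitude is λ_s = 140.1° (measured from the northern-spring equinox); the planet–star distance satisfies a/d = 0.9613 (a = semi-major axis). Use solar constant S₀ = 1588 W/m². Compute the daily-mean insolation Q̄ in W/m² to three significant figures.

Solar declination: sin δ = sin ε · sin λ_s = sin 25.90° × sin 140.1° = 0.28019, so δ = +16.271°.
cos H₀ = −tan(-60.9°) tan(+16.271°) = 0.5244, H₀ = 1.0188 rad.
Bracket: H₀ sin φ sin δ + cos φ cos δ sin H₀ = 1.0188×-0.87377×0.28019 + 0.48634×0.95995×0.85147 = -0.249424 + 0.397519 = 0.148095.
Inverse-square distance factor (a/d)² = 0.9613² = 0.924098.
Q̄ = (S₀/π) × 0.924098 × [bracket] = (1588/π) × 0.924098 × 0.148095 = 69.18 W/m².

Q̄ ≈ 69.2 W/m²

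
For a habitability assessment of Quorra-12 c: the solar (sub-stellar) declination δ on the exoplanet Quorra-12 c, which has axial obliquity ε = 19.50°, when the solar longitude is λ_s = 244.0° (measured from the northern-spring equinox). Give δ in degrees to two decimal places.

δ = -17.46°

sin δ = sin ε · sin λ_s = sin 19.50° × sin 244.0° = -0.300024.
δ = arcsin(-0.300024) = -17.46°.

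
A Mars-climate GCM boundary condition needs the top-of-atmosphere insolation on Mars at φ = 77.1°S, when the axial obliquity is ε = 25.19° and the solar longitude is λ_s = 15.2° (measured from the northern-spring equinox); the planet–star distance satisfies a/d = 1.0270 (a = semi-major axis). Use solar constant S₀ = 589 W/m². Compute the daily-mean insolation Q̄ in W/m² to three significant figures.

Solar declination: sin δ = sin ε · sin λ_s = sin 25.19° × sin 15.2° = 0.11159, so δ = +6.407°.
cos H₀ = −tan(-77.1°) tan(+6.407°) = 0.4903, H₀ = 1.0584 rad.
Bracket: H₀ sin φ sin δ + cos φ cos δ sin H₀ = 1.0584×-0.97476×0.11159 + 0.22325×0.99375×0.87155 = -0.115126 + 0.193357 = 0.078231.
Inverse-square distance factor (a/d)² = 1.0270² = 1.054729.
Q̄ = (S₀/π) × 1.054729 × [bracket] = (589/π) × 1.054729 × 0.078231 = 15.47 W/m².

Q̄ ≈ 15.5 W/m²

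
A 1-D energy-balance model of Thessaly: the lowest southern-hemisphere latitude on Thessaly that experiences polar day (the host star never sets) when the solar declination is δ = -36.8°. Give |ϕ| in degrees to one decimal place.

Polar day requires cos h₀ = −tan ϕ tan δ ≤ −1, i.e. tan ϕ tan δ ≥ 1.
The boundary is |tan ϕ| · |tan δ| = 1, so |ϕ| = 90° − |δ| = 90° − 36.8° = 53.2° in the southern hemisphere.

|ϕ| = 53.2°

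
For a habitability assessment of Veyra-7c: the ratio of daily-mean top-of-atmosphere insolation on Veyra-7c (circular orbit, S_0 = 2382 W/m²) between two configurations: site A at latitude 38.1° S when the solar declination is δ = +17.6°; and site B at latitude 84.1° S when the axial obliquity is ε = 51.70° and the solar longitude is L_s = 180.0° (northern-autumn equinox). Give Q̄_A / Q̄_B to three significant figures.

— Configuration A (ϕ=-38.1°):
cos h₀ = −tan(-38.1°) tan(+17.600°) = 0.2487, h₀ = 1.3194 rad.
Bracket: h₀ sin ϕ sin δ + cos ϕ cos δ sin h₀ = 1.3194×-0.61704×0.30237 + 0.78694×0.95319×0.96857 = -0.246166 + 0.726528 = 0.480362.
Q̄ = (S_0/π) × [bracket] = (2382/π) × 0.480362 = 364.22 W/m².
— Configuration B (ϕ=-84.1°):
Solar declination: sin δ = sin ε · sin L_s = sin 51.70° × sin 180.0° = 0.00000, so δ = +0.000°.
cos h₀ = −tan(-84.1°) tan(+0.000°) = 0.0000, h₀ = 1.5708 rad.
Bracket: h₀ sin ϕ sin δ + cos ϕ cos δ sin h₀ = 1.5708×-0.99470×0.00000 + 0.10279×1.00000×1.00000 = -0.000000 + 0.102790 = 0.102790.
Q̄ = (S_0/π) × [bracket] = (2382/π) × 0.102790 = 77.937 W/m².
Ratio Q̄_A / Q̄_B = 364.22 / 77.937 = 4.673.

Q̄_A / Q̄_B ≈ 4.67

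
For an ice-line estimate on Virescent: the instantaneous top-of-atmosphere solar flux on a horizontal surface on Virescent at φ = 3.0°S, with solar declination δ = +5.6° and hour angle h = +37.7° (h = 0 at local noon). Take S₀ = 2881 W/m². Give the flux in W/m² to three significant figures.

2.25e+03 W/m²

cos θ_z = sin φ sin δ + cos φ cos δ cos h = -0.005107 + 0.786368 = 0.781261.
Flux = S₀ · cos θ_z = 2881 × 0.781261 = 2251 W/m².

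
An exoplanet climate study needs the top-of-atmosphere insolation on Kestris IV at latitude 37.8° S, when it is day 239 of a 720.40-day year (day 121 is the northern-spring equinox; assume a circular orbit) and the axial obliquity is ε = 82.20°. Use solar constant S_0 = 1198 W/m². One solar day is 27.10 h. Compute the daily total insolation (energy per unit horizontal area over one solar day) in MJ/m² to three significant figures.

0.00 MJ/m²

Solar longitude: L_s = 360° × (239 − 121)/720.40 = 58.967°.
sin δ = sin 82.20° × sin 58.967° = 0.84894, so δ = +58.097°.
cos h₀ = −tan(-37.8°) tan(+58.097°) = 1.2460 ≥ 1 ⇒ polar night, h₀ = 0 and Q̄ = 0.
Daily total = Q̄ × 27.10 h × 3600 s/h = 0.00 MJ/m².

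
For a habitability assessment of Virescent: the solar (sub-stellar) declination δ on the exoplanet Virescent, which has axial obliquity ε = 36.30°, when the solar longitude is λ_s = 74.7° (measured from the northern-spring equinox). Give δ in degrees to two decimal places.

sin δ = sin ε · sin λ_s = sin 36.30° × sin 74.7° = 0.571031.
δ = arcsin(0.571031) = +34.82°.

δ = +34.82°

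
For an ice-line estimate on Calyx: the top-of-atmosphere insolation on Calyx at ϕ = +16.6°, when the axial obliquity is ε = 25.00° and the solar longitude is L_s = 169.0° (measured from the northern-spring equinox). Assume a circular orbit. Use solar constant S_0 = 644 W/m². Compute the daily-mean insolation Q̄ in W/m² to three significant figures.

Q̄ ≈ 203 W/m²

Solar declination: sin δ = sin ε · sin L_s = sin 25.00° × sin 169.0° = 0.08064, so δ = +4.625°.
cos h₀ = −tan(+16.6°) tan(+4.625°) = -0.0241, h₀ = 1.5949 rad.
Bracket: h₀ sin ϕ sin δ + cos ϕ cos δ sin h₀ = 1.5949×0.28569×0.08064 + 0.95832×0.99674×0.99971 = 0.036743 + 0.954919 = 0.991662.
Q̄ = (S_0/π) × [bracket] = (644/π) × 0.991662 = 203.3 W/m².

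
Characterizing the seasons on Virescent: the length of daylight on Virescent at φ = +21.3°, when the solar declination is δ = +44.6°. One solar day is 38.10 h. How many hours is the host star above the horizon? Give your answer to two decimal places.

cos H₀ = −tan φ · tan δ = −tan(+21.3°) × tan(+44.600°) = -0.3845, so H₀ = 1.9654 rad = 112.61°.
Daylight = 2H₀/(2π) × 38.10 h = (1.9654/π) × 38.10 = 23.84 h.

23.84 h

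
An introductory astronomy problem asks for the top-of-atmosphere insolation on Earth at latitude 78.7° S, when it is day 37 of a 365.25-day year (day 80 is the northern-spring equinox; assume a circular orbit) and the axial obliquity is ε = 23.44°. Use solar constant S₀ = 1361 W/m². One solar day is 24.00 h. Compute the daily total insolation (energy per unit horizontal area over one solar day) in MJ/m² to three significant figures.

30.9 MJ/m²

Solar longitude: λ_s = 360° × (37 − 80)/365.25 = -42.382°, i.e. -42.382° + 360° = 317.618°.
sin δ = sin 23.44° × sin 317.618° = -0.26814, so δ = -15.553°.
cos H₀ = −tan(-78.7°) tan(-15.553°) = -1.3929 ≤ −1 ⇒ polar day, H₀ = π.
Bracket: H₀ sin φ sin δ + cos φ cos δ sin H₀ = 3.1416×-0.98061×-0.26814 + 0.19595×0.96338×0.00000 = 0.826055 + 0.000000 = 0.826055.
Q̄ = (S₀/π) × [bracket] = (1361/π) × 0.826055 = 357.86 W/m².
Daily total = Q̄ × 24.00 h × 3600 s/h = 357.86 × 24.00 × 3600 / 10⁶ = 30.92 MJ/m².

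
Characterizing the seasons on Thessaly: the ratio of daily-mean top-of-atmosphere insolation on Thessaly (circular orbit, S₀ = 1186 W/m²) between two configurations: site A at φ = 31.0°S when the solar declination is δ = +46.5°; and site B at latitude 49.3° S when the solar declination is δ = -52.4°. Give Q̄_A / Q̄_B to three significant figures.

— Configuration A (φ=-31.0°):
cos H₀ = −tan(-31.0°) tan(+46.500°) = 0.6332, H₀ = 0.8851 rad.
Bracket: H₀ sin φ sin δ + cos φ cos δ sin H₀ = 0.8851×-0.51504×0.72537 + 0.85717×0.68835×0.77401 = -0.330669 + 0.456691 = 0.126022.
Q̄ = (S₀/π) × [bracket] = (1186/π) × 0.126022 = 47.575 W/m².
— Configuration B (φ=-49.3°):
cos H₀ = −tan(-49.3°) tan(-52.400°) = -1.5097 ≤ −1 ⇒ polar day, H₀ = π.
Bracket: H₀ sin φ sin δ + cos φ cos δ sin H₀ = 3.1416×-0.75813×-0.79229 + 0.65210×0.61015×0.00000 = 1.887030 + 0.000000 = 1.887030.
Q̄ = (S₀/π) × [bracket] = (1186/π) × 1.887030 = 712.38 W/m².
Ratio Q̄_A / Q̄_B = 47.575 / 712.38 = 0.06678.

Q̄_A / Q̄_B ≈ 0.0668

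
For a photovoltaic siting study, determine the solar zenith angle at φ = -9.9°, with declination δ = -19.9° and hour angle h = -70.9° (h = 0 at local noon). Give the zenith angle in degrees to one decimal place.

cos θ_z = sin φ sin δ + cos φ cos δ cos h = 0.058521 + 0.303098 = 0.361619.
θ_z = arccos(0.361619) = 68.8°.

θ_z = 68.8°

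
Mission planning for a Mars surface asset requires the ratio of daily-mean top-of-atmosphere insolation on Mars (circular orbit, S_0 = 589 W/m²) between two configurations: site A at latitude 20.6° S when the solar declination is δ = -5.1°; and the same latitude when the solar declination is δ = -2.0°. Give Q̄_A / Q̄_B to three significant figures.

— Configuration A (ϕ=-20.6°):
cos h₀ = −tan(-20.6°) tan(-5.100°) = -0.0335, h₀ = 1.6043 rad.
Bracket: h₀ sin ϕ sin δ + cos ϕ cos δ sin h₀ = 1.6043×-0.35184×-0.08889 + 0.93606×0.99604×0.99944 = 0.050175 + 0.931831 = 0.982006.
Q̄ = (S_0/π) × [bracket] = (589/π) × 0.982006 = 184.11 W/m².
— Configuration B (ϕ=-20.6°):
cos h₀ = −tan(-20.6°) tan(-2.000°) = -0.0131, h₀ = 1.5839 rad.
Bracket: h₀ sin ϕ sin δ + cos ϕ cos δ sin h₀ = 1.5839×-0.35184×-0.03490 + 0.93606×0.99939×0.99991 = 0.019449 + 0.935405 = 0.954854.
Q̄ = (S_0/π) × [bracket] = (589/π) × 0.954854 = 179.02 W/m².
Ratio Q̄_A / Q̄_B = 184.11 / 179.02 = 1.028.

Q̄_A / Q̄_B ≈ 1.03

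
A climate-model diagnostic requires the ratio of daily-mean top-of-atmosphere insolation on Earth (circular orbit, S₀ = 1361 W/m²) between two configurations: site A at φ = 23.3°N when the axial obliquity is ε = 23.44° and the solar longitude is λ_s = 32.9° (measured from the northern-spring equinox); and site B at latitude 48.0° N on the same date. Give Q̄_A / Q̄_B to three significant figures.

Q̄_A / Q̄_B ≈ 1.12

— Configuration A (φ=+23.3°):
Solar declination: sin δ = sin ε · sin λ_s = sin 23.44° × sin 32.9° = 0.21607, so δ = +12.478°.
cos H₀ = −tan(+23.3°) tan(+12.478°) = -0.0953, H₀ = 1.6662 rad.
Bracket: H₀ sin φ sin δ + cos φ cos δ sin H₀ = 1.6662×0.39555×0.21607 + 0.91845×0.97638×0.99545 = 0.142404 + 0.892676 = 1.035080.
Q̄ = (S₀/π) × [bracket] = (1361/π) × 1.035080 = 448.42 W/m².
— Configuration B (φ=+48.0°):
cos H₀ = −tan(+48.0°) tan(+12.478°) = -0.2458, H₀ = 1.8191 rad.
Bracket: H₀ sin φ sin δ + cos φ cos δ sin H₀ = 1.8191×0.74314×0.21607 + 0.66913×0.97638×0.96933 = 0.292093 + 0.633288 = 0.925381.
Q̄ = (S₀/π) × [bracket] = (1361/π) × 0.925381 = 400.89 W/m².
Ratio Q̄_A / Q̄_B = 448.42 / 400.89 = 1.119.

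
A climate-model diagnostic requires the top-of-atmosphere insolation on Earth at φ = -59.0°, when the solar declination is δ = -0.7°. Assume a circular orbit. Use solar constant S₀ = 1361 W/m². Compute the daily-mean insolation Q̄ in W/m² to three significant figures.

cos H₀ = −tan(-59.0°) tan(-0.700°) = -0.0203, H₀ = 1.5911 rad.
Bracket: H₀ sin φ sin δ + cos φ cos δ sin H₀ = 1.5911×-0.85717×-0.01222 + 0.51504×0.99993×0.99979 = 0.016666 + 0.514896 = 0.531562.
Q̄ = (S₀/π) × [bracket] = (1361/π) × 0.531562 = 230.3 W/m².

Q̄ ≈ 230 W/m²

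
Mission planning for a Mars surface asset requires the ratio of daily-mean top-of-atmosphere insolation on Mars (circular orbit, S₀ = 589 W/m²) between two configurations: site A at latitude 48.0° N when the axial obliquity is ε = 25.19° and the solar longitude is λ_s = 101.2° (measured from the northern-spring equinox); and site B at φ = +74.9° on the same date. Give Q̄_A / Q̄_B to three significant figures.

— Configuration A (φ=+48.0°):
Solar declination: sin δ = sin ε · sin λ_s = sin 25.19° × sin 101.2° = 0.41752, so δ = +24.678°.
cos H₀ = −tan(+48.0°) tan(+24.678°) = -0.5103, H₀ = 2.1063 rad.
Bracket: H₀ sin φ sin δ + cos φ cos δ sin H₀ = 2.1063×0.74314×0.41752 + 0.66913×0.90867×0.85999 = 0.653534 + 0.522890 = 1.176424.
Q̄ = (S₀/π) × [bracket] = (589/π) × 1.176424 = 220.56 W/m².
— Configuration B (φ=+74.9°):
cos H₀ = −tan(+74.9°) tan(+24.678°) = -1.7029 ≤ −1 ⇒ polar day, H₀ = π.
Bracket: H₀ sin φ sin δ + cos φ cos δ sin H₀ = 3.1416×0.96547×0.41752 + 0.26050×0.90867×0.00000 = 1.266388 + 0.000000 = 1.266388.
Q̄ = (S₀/π) × [bracket] = (589/π) × 1.266388 = 237.43 W/m².
Ratio Q̄_A / Q̄_B = 220.56 / 237.43 = 0.9289.

Q̄_A / Q̄_B ≈ 0.929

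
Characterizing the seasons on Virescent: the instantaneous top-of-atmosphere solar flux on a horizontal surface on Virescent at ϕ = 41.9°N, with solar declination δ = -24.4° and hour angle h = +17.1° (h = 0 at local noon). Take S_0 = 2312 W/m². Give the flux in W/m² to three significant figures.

cos θ_z = sin ϕ sin δ + cos ϕ cos δ cos h = -0.275885 + 0.647867 = 0.371982.
Flux = S_0 · cos θ_z = 2312 × 0.371982 = 860.0 W/m².

860 W/m²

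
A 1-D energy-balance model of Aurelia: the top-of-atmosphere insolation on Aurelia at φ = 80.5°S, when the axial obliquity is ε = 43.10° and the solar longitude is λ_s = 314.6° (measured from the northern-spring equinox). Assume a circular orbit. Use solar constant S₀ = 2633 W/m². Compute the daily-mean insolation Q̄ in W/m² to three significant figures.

Q̄ ≈ 1.26e+03 W/m²

Solar declination: sin δ = sin ε · sin λ_s = sin 43.10° × sin 314.6° = -0.48651, so δ = -29.111°.
cos H₀ = −tan(-80.5°) tan(-29.111°) = -3.3276 ≤ −1 ⇒ polar day, H₀ = π.
Bracket: H₀ sin φ sin δ + cos φ cos δ sin H₀ = 3.1416×-0.98629×-0.48651 + 0.16505×0.87368×0.00000 = 1.507465 + 0.000000 = 1.507465.
Q̄ = (S₀/π) × [bracket] = (2633/π) × 1.507465 = 1263 W/m².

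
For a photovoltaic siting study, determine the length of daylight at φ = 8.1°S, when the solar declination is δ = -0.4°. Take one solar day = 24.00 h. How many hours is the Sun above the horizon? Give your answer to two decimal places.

cos H₀ = −tan φ · tan δ = −tan(-8.1°) × tan(-0.400°) = -0.0010, so H₀ = 1.5718 rad = 90.06°.
Daylight = 2H₀/(2π) × 24.00 h = (1.5718/π) × 24.00 = 12.01 h.

12.01 h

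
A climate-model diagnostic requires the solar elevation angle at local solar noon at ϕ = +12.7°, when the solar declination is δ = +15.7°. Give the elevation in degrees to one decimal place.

87.0°

At local noon the hour angle is zero, so the zenith angle equals |ϕ − δ| = |+12.7° − (+15.700°)| = 3.000°.
Elevation = 90° − 3.000° = 87.0°.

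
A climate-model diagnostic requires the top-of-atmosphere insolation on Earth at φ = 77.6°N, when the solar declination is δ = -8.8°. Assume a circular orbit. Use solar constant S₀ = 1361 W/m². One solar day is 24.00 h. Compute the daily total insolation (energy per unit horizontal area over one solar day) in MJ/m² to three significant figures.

cos H₀ = −tan(+77.6°) tan(-8.800°) = 0.7041, H₀ = 0.7896 rad.
Bracket: H₀ sin φ sin δ + cos φ cos δ sin H₀ = 0.7896×0.97667×-0.15299 + 0.21474×0.98823×0.71009 = -0.117983 + 0.150690 = 0.032707.
Q̄ = (S₀/π) × [bracket] = (1361/π) × 0.032707 = 14.169 W/m².
Daily total = Q̄ × 24.00 h × 3600 s/h = 14.169 × 24.00 × 3600 / 10⁶ = 1.224 MJ/m².

1.22 MJ/m²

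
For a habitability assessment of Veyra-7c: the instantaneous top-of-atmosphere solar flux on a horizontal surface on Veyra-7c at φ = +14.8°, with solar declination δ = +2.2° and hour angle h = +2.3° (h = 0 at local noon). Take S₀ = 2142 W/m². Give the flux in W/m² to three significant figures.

2.09e+03 W/m²

cos θ_z = sin φ sin δ + cos φ cos δ cos h = 0.009806 + 0.965332 = 0.975138.
Flux = S₀ · cos θ_z = 2142 × 0.975138 = 2089 W/m².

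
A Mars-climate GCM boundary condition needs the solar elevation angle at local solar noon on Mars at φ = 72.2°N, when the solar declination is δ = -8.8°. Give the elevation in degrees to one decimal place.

9.0°

At local noon the hour angle is zero, so the zenith angle equals |φ − δ| = |+72.2° − (-8.800°)| = 81.000°.
Elevation = 90° − 81.000° = 9.0°.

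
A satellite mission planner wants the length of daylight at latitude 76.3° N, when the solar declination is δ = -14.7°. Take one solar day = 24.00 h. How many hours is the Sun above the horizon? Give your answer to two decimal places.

0.00 h

cos h₀ = −tan ϕ · tan δ = 1.0762 ≥ 1, so the Sun never rises (polar night) and h₀ = 0.
Daylight = 2h₀/(2π) × 24.00 h = (0.0000/π) × 24.00 = 0.00 h.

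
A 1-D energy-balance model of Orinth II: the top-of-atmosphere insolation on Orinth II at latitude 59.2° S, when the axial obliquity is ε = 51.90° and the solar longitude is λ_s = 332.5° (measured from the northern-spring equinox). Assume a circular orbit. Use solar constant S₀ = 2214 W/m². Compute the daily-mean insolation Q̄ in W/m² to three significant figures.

Solar declination: sin δ = sin ε · sin λ_s = sin 51.90° × sin 332.5° = -0.36337, so δ = -21.307°.
cos H₀ = −tan(-59.2°) tan(-21.307°) = -0.6543, H₀ = 2.2840 rad.
Bracket: H₀ sin φ sin δ + cos φ cos δ sin H₀ = 2.2840×-0.85896×-0.36337 + 0.51204×0.93165×0.75626 = 0.712883 + 0.360768 = 1.073651.
Q̄ = (S₀/π) × [bracket] = (2214/π) × 1.073651 = 756.6 W/m².

Q̄ ≈ 757 W/m²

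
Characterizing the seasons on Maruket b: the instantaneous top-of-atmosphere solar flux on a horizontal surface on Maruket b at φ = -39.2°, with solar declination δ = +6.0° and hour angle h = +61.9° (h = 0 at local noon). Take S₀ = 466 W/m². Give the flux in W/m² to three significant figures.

cos θ_z = sin φ sin δ + cos φ cos δ cos h = -0.066065 + 0.363009 = 0.296944.
Flux = S₀ · cos θ_z = 466 × 0.296944 = 138.4 W/m².

138 W/m²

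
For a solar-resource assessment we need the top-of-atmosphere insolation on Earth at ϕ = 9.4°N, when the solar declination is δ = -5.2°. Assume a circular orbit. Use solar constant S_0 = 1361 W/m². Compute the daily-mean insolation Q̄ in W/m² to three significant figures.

Q̄ ≈ 416 W/m²

cos h₀ = −tan(+9.4°) tan(-5.200°) = 0.0151, h₀ = 1.5557 rad.
Bracket: h₀ sin ϕ sin δ + cos ϕ cos δ sin h₀ = 1.5557×0.16333×-0.09063 + 0.98657×0.99588×0.99989 = -0.023028 + 0.982397 = 0.959369.
Q̄ = (S_0/π) × [bracket] = (1361/π) × 0.959369 = 415.6 W/m².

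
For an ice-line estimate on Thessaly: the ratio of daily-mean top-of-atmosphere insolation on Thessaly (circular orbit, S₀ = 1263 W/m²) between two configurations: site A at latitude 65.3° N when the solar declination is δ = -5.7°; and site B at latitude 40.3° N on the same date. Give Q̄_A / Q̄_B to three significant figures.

Q̄_A / Q̄_B ≈ 0.430

— Configuration A (φ=+65.3°):
cos H₀ = −tan(+65.3°) tan(-5.700°) = 0.2170, H₀ = 1.3520 rad.
Bracket: H₀ sin φ sin δ + cos φ cos δ sin H₀ = 1.3520×0.90851×-0.09932 + 0.41787×0.99506×0.97617 = -0.121995 + 0.405897 = 0.283902.
Q̄ = (S₀/π) × [bracket] = (1263/π) × 0.283902 = 114.14 W/m².
— Configuration B (φ=+40.3°):
cos H₀ = −tan(+40.3°) tan(-5.700°) = 0.0846, H₀ = 1.4860 rad.
Bracket: H₀ sin φ sin δ + cos φ cos δ sin H₀ = 1.4860×0.64679×-0.09932 + 0.76267×0.99506×0.99641 = -0.095459 + 0.756178 = 0.660719.
Q̄ = (S₀/π) × [bracket] = (1263/π) × 0.660719 = 265.63 W/m².
Ratio Q̄_A / Q̄_B = 114.14 / 265.63 = 0.4297.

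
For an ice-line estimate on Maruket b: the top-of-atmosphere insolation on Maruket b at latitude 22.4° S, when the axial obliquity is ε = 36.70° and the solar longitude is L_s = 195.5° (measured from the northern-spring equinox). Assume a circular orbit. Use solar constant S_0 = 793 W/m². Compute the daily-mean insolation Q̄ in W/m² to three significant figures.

Solar declination: sin δ = sin ε · sin L_s = sin 36.70° × sin 195.5° = -0.15971, so δ = -9.190°.
cos h₀ = −tan(-22.4°) tan(-9.190°) = -0.0667, h₀ = 1.6375 rad.
Bracket: h₀ sin ϕ sin δ + cos ϕ cos δ sin h₀ = 1.6375×-0.38107×-0.15971 + 0.92455×0.98716×0.99777 = 0.099659 + 0.910644 = 1.010303.
Q̄ = (S_0/π) × [bracket] = (793/π) × 1.010303 = 255.0 W/m².

Q̄ ≈ 255 W/m²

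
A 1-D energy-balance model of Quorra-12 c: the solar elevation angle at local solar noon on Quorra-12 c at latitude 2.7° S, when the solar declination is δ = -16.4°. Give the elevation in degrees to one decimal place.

76.3°

At local noon the hour angle is zero, so the zenith angle equals |φ − δ| = |-2.7° − (-16.400°)| = 13.700°.
Elevation = 90° − 13.700° = 76.3°.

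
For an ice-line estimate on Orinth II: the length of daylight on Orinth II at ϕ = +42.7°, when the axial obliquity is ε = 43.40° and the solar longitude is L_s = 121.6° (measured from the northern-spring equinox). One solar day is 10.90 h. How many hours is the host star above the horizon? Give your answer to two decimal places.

7.98 h

Solar declination: sin δ = sin ε · sin L_s = sin 43.40° × sin 121.6° = 0.58521, so δ = +35.818°.
cos h₀ = −tan ϕ · tan δ = −tan(+42.7°) × tan(+35.818°) = -0.6660, so h₀ = 2.2996 rad = 131.76°.
Daylight = 2h₀/(2π) × 10.90 h = (2.2996/π) × 10.90 = 7.98 h.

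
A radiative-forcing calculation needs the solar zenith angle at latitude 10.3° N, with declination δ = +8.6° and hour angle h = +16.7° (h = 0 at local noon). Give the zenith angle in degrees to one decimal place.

θ_z = 16.6°

cos θ_z = sin φ sin δ + cos φ cos δ cos h = 0.026737 + 0.931791 = 0.958528.
θ_z = arccos(0.958528) = 16.6°.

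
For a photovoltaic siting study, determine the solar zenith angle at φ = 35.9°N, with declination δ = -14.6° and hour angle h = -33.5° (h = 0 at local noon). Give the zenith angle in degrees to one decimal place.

cos θ_z = sin φ sin δ + cos φ cos δ cos h = -0.147807 + 0.653670 = 0.505863.
θ_z = arccos(0.505863) = 59.6°.

θ_z = 59.6°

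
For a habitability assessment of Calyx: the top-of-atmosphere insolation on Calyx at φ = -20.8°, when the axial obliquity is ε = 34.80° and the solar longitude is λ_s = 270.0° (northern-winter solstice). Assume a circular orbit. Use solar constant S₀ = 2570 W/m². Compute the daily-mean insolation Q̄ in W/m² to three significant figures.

Q̄ ≈ 910 W/m²

Solar declination: sin δ = sin ε · sin λ_s = sin 34.80° × sin 270.0° = -0.57071, so δ = -34.800°.
cos H₀ = −tan(-20.8°) tan(-34.800°) = -0.2640, H₀ = 1.8380 rad.
Bracket: H₀ sin φ sin δ + cos φ cos δ sin H₀ = 1.8380×-0.35511×-0.57071 + 0.93483×0.82115×0.96452 = 0.372498 + 0.740400 = 1.112898.
Q̄ = (S₀/π) × [bracket] = (2570/π) × 1.112898 = 910.4 W/m².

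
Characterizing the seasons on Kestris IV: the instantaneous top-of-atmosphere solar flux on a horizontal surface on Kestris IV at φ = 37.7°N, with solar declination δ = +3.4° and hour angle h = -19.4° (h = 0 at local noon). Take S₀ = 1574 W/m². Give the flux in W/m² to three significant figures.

1.23e+03 W/m²

cos θ_z = sin φ sin δ + cos φ cos δ cos h = 0.036267 + 0.744986 = 0.781253.
Flux = S₀ · cos θ_z = 1574 × 0.781253 = 1230 W/m².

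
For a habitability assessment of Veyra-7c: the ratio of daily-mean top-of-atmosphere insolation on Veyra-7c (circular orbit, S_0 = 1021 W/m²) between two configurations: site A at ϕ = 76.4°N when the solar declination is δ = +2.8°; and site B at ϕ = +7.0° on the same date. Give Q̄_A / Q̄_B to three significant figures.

— Configuration A (ϕ=+76.4°):
cos h₀ = −tan(+76.4°) tan(+2.800°) = -0.2022, h₀ = 1.7744 rad.
Bracket: h₀ sin ϕ sin δ + cos ϕ cos δ sin h₀ = 1.7744×0.97196×0.04885 + 0.23514×0.99881×0.97935 = 0.084249 + 0.230010 = 0.314259.
Q̄ = (S_0/π) × [bracket] = (1021/π) × 0.314259 = 102.13 W/m².
— Configuration B (ϕ=+7.0°):
cos h₀ = −tan(+7.0°) tan(+2.800°) = -0.0060, h₀ = 1.5768 rad.
Bracket: h₀ sin ϕ sin δ + cos ϕ cos δ sin h₀ = 1.5768×0.12187×0.04885 + 0.99255×0.99881×0.99998 = 0.009387 + 0.991349 = 1.000736.
Q̄ = (S_0/π) × [bracket] = (1021/π) × 1.000736 = 325.23 W/m².
Ratio Q̄_A / Q̄_B = 102.13 / 325.23 = 0.3140.

Q̄_A / Q̄_B ≈ 0.314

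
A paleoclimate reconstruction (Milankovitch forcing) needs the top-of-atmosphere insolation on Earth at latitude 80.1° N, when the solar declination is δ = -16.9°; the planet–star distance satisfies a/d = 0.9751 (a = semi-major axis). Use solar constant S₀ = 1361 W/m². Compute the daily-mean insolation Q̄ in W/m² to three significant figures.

Q̄ ≈ 0.00 W/m²

cos H₀ = −tan(+80.1°) tan(-16.900°) = 1.7408 ≥ 1 ⇒ polar night, H₀ = 0 and Q̄ = 0.
Inverse-square distance factor (a/d)² = 0.9751² = 0.950820.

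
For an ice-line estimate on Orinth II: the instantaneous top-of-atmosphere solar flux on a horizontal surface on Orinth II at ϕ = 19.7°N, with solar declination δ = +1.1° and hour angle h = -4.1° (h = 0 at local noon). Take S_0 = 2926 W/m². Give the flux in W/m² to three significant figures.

2.77e+03 W/m²

cos θ_z = sin ϕ sin δ + cos ϕ cos δ cos h = 0.006471 + 0.938888 = 0.945359.
Flux = S_0 · cos θ_z = 2926 × 0.945359 = 2766 W/m².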